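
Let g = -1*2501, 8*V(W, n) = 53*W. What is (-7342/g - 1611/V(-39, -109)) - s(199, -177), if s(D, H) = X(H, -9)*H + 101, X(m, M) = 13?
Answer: 3806818734/1723189 ≈ 2209.2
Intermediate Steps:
V(W, n) = 53*W/8 (V(W, n) = (53*W)/8 = 53*W/8)
s(D, H) = 101 + 13*H (s(D, H) = 13*H + 101 = 101 + 13*H)
g = -2501
(-7342/g - 1611/V(-39, -109)) - s(199, -177) = (-7342/(-2501) - 1611/((53/8)*(-39))) - (101 + 13*(-177)) = (-7342*(-1/2501) - 1611/(-2067/8)) - (101 - 2301) = (7342/2501 - 1611*(-8/2067)) - 1*(-2200) = (7342/2501 + 4296/689) + 2200 = 15802934/1723189 + 2200 = 3806818734/1723189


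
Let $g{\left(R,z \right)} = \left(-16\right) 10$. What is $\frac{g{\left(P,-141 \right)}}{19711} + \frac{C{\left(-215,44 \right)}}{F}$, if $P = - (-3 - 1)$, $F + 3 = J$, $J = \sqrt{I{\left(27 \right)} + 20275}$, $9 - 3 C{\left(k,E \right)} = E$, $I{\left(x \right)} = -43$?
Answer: $- \frac{560795}{56945079} - \frac{10 \sqrt{562}}{2889} \approx -0.091906$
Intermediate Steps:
$C{\left(k,E \right)} = 3 - \frac{E}{3}$
$J = 6 \sqrt{562}$ ($J = \sqrt{-43 + 20275} = \sqrt{20232} = 6 \sqrt{562} \approx 142.24$)
$F = -3 + 6 \sqrt{562} \approx 139.24$
$P = 4$ ($P = \left(-1\right) \left(-4\right) = 4$)
$g{\left(R,z \right)} = -160$
$\frac{g{\left(P,-141 \right)}}{19711} + \frac{C{\left(-215,44 \right)}}{F} = - \frac{160}{19711} + \frac{3 - \frac{44}{3}}{-3 + 6 \sqrt{562}} = \left(-160\right) \frac{1}{19711} + \frac{3 - \frac{44}{3}}{-3 + 6 \sqrt{562}} = - \frac{160}{19711} - \frac{35}{3 \left(-3 + 6 \sqrt{562}\right)}$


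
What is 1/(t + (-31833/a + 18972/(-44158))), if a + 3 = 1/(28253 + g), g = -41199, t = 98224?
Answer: 857526281/93328270085612 ≈ 9.1883e-6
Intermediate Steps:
a = -38839/12946 (a = -3 + 1/(28253 - 41199) = -3 + 1/(-12946) = -3 - 1/12946 = -38839/12946 ≈ -3.0001)
1/(t + (-31833/a + 18972/(-44158))) = 1/(98224 + (-31833/(-38839/12946) + 18972/(-44158))) = 1/(98224 + (-31833*(-12946/38839) + 18972*(-1/44158))) = 1/(98224 + (412110018/38839 - 9486/22079)) = 1/(98224 + 9098608660668/857526281) = 1/(93328270085612/857526281) = 857526281/93328270085612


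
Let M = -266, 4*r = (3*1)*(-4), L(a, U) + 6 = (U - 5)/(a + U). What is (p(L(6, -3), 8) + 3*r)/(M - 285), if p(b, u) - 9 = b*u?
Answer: 208/1653 ≈ 0.12583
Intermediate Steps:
L(a, U) = -6 + (-5 + U)/(U + a) (L(a, U) = -6 + (U - 5)/(a + U) = -6 + (-5 + U)/(U + a))
r = -3 (r = ((3*1)*(-4))/4 = (3*(-4))/4 = (1/4)*(-12) = -3)
p(b, u) = 9 + b*u
(p(L(6, -3), 8) + 3*r)/(M - 285) = ((9 + ((-5 - 6*6 - 5*(-3))/(-3 + 6))*8) + 3*(-3))/(-266 - 285) = ((9 + ((-5 - 36 + 15)/3)*8) - 9)/(-551) = ((9 + ((1/3)*(-26))*8) - 9)*(-1/551) = ((9 - 26/3*8) - 9)*(-1/551) = ((9 - 208/3) - 9)*(-1/551) = (-181/3 - 9)*(-1/551) = -208/3*(-1/551) = 208/1653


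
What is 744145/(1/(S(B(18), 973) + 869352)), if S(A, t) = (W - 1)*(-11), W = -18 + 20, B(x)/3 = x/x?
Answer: 646915758445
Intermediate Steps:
B(x) = 3 (B(x) = 3*(x/x) = 3*1 = 3)
W = 2
S(A, t) = -11 (S(A, t) = (2 - 1)*(-11) = 1*(-11) = -11)
744145/(1/(S(B(18), 973) + 869352)) = 744145/(1/(-11 + 869352)) = 744145/(1/869341) = 744145*869341 = 646915758445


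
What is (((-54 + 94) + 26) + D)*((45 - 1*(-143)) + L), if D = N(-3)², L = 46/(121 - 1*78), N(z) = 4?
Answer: 666660/43 ≈ 15504.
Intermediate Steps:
L = 46/43 (L = 46/(121 - 78) = 46/43 ≈ 1.0698)
D = 16 (D = 4² = 16)
(((-54 + 94) + 26) + D)*((45 - 1*(-143)) + L) = (((-54 + 94) + 26) + 16)*((45 - 1*(-143)) + 46/43) = ((40 + 26) + 16)*((45 + 143) + 46/43) = (66 + 16)*(188 + 46/43) = 82*(8130/43) = 666660/43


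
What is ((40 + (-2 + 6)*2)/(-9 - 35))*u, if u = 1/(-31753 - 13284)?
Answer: 12/495407 ≈ 2.4223e-5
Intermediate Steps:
u = -1/45037 (u = 1/(-45037) = -1/45037 ≈ -2.2204e-5)
((40 + (-2 + 6)*2)/(-9 - 35))*u = ((40 + (-2 + 6)*2)/(-9 - 35))*(-1/45037) = ((40 + 4*2)/(-44))*(-1/45037) = ((40 + 8)*(-1/44))*(-1/45037) = (48*(-1/44))*(-1/45037) = -12/11*(-1/45037) = 12/495407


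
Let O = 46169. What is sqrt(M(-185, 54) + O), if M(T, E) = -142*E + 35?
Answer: 2*sqrt(9634) ≈ 196.31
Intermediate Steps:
M(T, E) = 35 - 142*E
sqrt(M(-185, 54) + O) = sqrt((35 - 142*54) + 46169) = sqrt((35 - 7668) + 46169) = sqrt(-7633 + 46169) = sqrt(38536) = 2*sqrt(9634)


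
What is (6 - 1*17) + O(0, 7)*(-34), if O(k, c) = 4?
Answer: -147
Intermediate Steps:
(6 - 1*17) + O(0, 7)*(-34) = (6 - 1*17) + 4*(-34) = (6 - 17) - 136 = -11 - 136 = -147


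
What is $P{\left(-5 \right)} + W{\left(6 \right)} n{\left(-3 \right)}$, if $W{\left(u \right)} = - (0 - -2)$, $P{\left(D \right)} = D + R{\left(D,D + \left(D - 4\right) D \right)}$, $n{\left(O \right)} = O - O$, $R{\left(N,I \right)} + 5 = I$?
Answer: $30$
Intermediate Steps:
$R{\left(N,I \right)} = -5 + I$
$n{\left(O \right)} = 0$
$P{\left(D \right)} = -5 + 2 D + D \left(-4 + D\right)$ ($P{\left(D \right)} = D - \left(5 - D - \left(D - 4\right) D\right) = D - \left(5 - D - \left(-4 + D\right) D\right) = D - \left(5 - D - D \left(-4 + D\right)\right) = D + \left(-5 + D + D \left(-4 + D\right)\right) = -5 + 2 D + D \left(-4 + D\right)$)
$W{\left(u \right)} = -2$ ($W{\left(u \right)} = - (0 + 2) = \left(-1\right) 2 = -2$)
$P{\left(-5 \right)} + W{\left(6 \right)} n{\left(-3 \right)} = \left(-5 - 5 - 5 \left(-3 - 5\right)\right) - 0 = \left(-5 - 5 - -40\right) + 0 = \left(-5 - 5 + 40\right) + 0 = 30 + 0 = 30$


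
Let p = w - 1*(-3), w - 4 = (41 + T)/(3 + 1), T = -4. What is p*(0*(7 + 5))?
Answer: 0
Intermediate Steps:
w = 53/4 (w = 4 + (41 - 4)/(3 + 1) = 4 + 37/4 = 53/4 ≈ 13.250)
p = 65/4 (p = 53/4 - 1*(-3) = 53/4 + 3 = 65/4 ≈ 16.250)
p*(0*(7 + 5)) = 65*(0*(7 + 5))/4 = 65*(0*12)/4 = (65/4)*0 = 0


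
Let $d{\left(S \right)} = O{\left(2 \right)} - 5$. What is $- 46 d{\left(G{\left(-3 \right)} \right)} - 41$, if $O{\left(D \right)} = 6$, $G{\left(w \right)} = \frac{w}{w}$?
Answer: $-87$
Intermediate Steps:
$G{\left(w \right)} = 1$
$d{\left(S \right)} = 1$ ($d{\left(S \right)} = 6 - 5 = 1$)
$- 46 d{\left(G{\left(-3 \right)} \right)} - 41 = \left(-46\right) 1 - 41 = -46 - 41 = -87$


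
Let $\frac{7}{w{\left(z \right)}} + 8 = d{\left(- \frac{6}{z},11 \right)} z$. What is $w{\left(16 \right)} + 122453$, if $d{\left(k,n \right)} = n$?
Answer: $\frac{2938873}{24} \approx 1.2245 \cdot 10^{5}$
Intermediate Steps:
$w{\left(z \right)} = \frac{7}{-8 + 11 z}$
$w{\left(16 \right)} + 122453 = \frac{7}{-8 + 11 \cdot 16} + 122453 = \frac{7}{-8 + 176} + 122453 = \frac{7}{168} + 122453 = 7 \cdot \frac{1}{168} + 122453 = \frac{1}{24} + 122453 = \frac{2938873}{24}$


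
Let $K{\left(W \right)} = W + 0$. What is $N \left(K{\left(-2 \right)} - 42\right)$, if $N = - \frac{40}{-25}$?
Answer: $- \frac{352}{5} \approx -70.4$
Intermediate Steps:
$K{\left(W \right)} = W$
$N = \frac{8}{5}$ ($N = \left(-40\right) \left(- \frac{1}{25}\right) = \frac{8}{5} \approx 1.6$)
$N \left(K{\left(-2 \right)} - 42\right) = \frac{8 \left(-2 - 42\right)}{5} = \frac{8}{5} \left(-44\right) = - \frac{352}{5}$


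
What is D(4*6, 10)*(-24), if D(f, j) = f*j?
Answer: -5760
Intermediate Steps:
D(4*6, 10)*(-24) = ((4*6)*10)*(-24) = (24*10)*(-24) = 240*(-24) = -5760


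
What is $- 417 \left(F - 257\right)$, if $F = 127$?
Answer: $54210$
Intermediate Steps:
$- 417 \left(F - 257\right) = - 417 \left(127 - 257\right) = \left(-417\right) \left(-130\right) = 54210$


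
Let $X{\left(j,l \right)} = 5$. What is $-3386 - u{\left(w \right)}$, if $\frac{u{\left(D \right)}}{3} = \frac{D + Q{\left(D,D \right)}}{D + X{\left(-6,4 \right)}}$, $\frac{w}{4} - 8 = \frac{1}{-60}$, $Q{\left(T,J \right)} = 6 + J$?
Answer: $- \frac{939494}{277} \approx -3391.7$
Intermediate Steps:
$w = \frac{479}{15}$ ($w = 32 + \frac{4}{-60} = 32 + 4 \left(- \frac{1}{60}\right) = 32 - \frac{1}{15} = \frac{479}{15} \approx 31.933$)
$u{\left(D \right)} = \frac{3 \left(6 + 2 D\right)}{5 + D}$ ($u{\left(D \right)} = 3 \frac{D + \left(6 + D\right)}{D + 5} = 3 \frac{6 + 2 D}{5 + D} = \frac{3 \left(6 + 2 D\right)}{5 + D}$)
$-3386 - u{\left(w \right)} = -3386 - \frac{6 \left(3 + \frac{479}{15}\right)}{5 + \frac{479}{15}} = -3386 - 6 \frac{1}{\frac{554}{15}} \cdot \frac{524}{15} = -3386 - 6 \cdot \frac{15}{554} \cdot \frac{524}{15} = -3386 - \frac{1572}{277} = - \frac{939494}{277}$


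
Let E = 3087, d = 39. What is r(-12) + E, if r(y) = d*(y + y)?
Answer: 2151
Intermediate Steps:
r(y) = 78*y (r(y) = 39*(y + y) = 39*(2*y) = 78*y)
r(-12) + E = 78*(-12) + 3087 = -936 + 3087 = 2151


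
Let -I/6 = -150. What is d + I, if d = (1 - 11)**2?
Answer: 1000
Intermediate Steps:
d = 100 (d = (-10)**2 = 100)
I = 900 (I = -6*(-150) = 900)
d + I = 100 + 900 = 1000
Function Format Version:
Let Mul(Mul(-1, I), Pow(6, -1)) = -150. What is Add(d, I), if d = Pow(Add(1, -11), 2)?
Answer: 1000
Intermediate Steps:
d = 100 (d = Pow(-10, 2) = 100)
I = 900 (I = Mul(-6, -150) = 900)
Add(d, I) = Add(100, 900) = 1000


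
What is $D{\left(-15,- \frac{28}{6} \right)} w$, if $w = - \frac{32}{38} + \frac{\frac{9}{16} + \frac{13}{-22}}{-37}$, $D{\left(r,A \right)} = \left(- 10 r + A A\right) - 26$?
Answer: $- \frac{2845318}{23199} \approx -122.65$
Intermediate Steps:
$D{\left(r,A \right)} = -26 + A^{2} - 10 r$ ($D{\left(r,A \right)} = \left(- 10 r + A^{2}\right) - 26 = \left(A^{2} - 10 r\right) - 26 = -26 + A^{2} - 10 r$)
$w = - \frac{104097}{123728}$ ($w = \left(-32\right) \frac{1}{38} + \left(9 \cdot \frac{1}{16} + 13 \left(- \frac{1}{22}\right)\right) \left(- \frac{1}{37}\right) = - \frac{16}{19} + \left(\frac{9}{16} - \frac{13}{22}\right) \left(- \frac{1}{37}\right) = - \frac{16}{19} - - \frac{5}{6512} = - \frac{16}{19} + \frac{5}{6512} = - \frac{104097}{123728} \approx -0.84134$)
$D{\left(-15,- \frac{28}{6} \right)} w = \left(-26 + \left(- \frac{28}{6}\right)^{2} - -150\right) \left(- \frac{104097}{123728}\right) = \left(-26 + \left(\left(-28\right) \frac{1}{6}\right)^{2} + 150\right) \left(- \frac{104097}{123728}\right) = \left(-26 + \left(- \frac{14}{3}\right)^{2} + 150\right) \left(- \frac{104097}{123728}\right) = \left(-26 + \frac{196}{9} + 150\right) \left(- \frac{104097}{123728}\right) = \frac{1312}{9} \left(- \frac{104097}{123728}\right) = - \frac{2845318}{23199}$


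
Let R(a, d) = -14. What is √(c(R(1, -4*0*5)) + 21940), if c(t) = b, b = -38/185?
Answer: √750889470/185 ≈ 148.12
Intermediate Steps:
b = -38/185 (b = -38*1/185 = -38/185 ≈ -0.20541)
c(t) = -38/185
√(c(R(1, -4*0*5)) + 21940) = √(-38/185 + 21940) = √(4058862/185) = √750889470/185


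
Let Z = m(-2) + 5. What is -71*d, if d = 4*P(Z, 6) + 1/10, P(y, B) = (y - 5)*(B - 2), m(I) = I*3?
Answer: 68089/10 ≈ 6808.9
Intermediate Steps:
m(I) = 3*I
Z = -1 (Z = 3*(-2) + 5 = -6 + 5 = -1)
P(y, B) = (-5 + y)*(-2 + B)
d = -959/10 (d = 4*(10 - 5*6 - 2*(-1) + 6*(-1)) + 1/10 = 4*(10 - 30 + 2 - 6) + 1/10 = 4*(-24) + 1/10 = -96 + 1/10 = -959/10 ≈ -95.900)
-71*d = -71*(-959/10) = 68089/10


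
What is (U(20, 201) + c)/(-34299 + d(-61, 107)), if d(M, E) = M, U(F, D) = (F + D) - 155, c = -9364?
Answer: 4649/17180 ≈ 0.27061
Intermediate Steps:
U(F, D) = -155 + D + F (U(F, D) = (D + F) - 155 = -155 + D + F)
(U(20, 201) + c)/(-34299 + d(-61, 107)) = ((-155 + 201 + 20) - 9364)/(-34299 - 61) = (66 - 9364)/(-34360) = -9298*(-1/34360) = 4649/17180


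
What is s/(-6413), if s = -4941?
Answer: 4941/6413 ≈ 0.77047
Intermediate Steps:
s/(-6413) = -4941/(-6413) = -4941*(-1/6413) = 4941/6413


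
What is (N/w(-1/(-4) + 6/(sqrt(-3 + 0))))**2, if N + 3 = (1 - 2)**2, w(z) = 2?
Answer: 1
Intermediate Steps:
N = -2 (N = -3 + (1 - 2)**2 = -3 + (-1)**2 = -3 + 1 = -2)
(N/w(-1/(-4) + 6/(sqrt(-3 + 0))))**2 = (-2/2)**2 = (-2*1/2)**2 = (-1)**2 = 1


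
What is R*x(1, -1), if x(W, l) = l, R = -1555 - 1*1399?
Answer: 2954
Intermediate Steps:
R = -2954 (R = -1555 - 1399 = -2954)
R*x(1, -1) = -2954*(-1) = 2954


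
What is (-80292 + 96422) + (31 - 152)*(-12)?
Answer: 17582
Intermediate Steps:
(-80292 + 96422) + (31 - 152)*(-12) = 16130 - 121*(-12) = 16130 + 1452 = 17582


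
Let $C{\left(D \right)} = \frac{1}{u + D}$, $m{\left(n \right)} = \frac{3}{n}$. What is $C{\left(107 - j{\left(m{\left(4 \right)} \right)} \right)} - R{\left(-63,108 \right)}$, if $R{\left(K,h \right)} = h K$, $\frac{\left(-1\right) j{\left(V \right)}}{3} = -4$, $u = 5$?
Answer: $\frac{680401}{100} \approx 6804.0$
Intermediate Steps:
$j{\left(V \right)} = 12$ ($j{\left(V \right)} = \left(-3\right) \left(-4\right) = 12$)
$R{\left(K,h \right)} = K h$
$C{\left(D \right)} = \frac{1}{5 + D}$
$C{\left(107 - j{\left(m{\left(4 \right)} \right)} \right)} - R{\left(-63,108 \right)} = \frac{1}{5 + \left(107 - 12\right)} - \left(-63\right) 108 = \frac{1}{5 + \left(107 - 12\right)} - -6804 = \frac{1}{5 + 95} + 6804 = \frac{1}{100} + 6804 = \frac{680401}{100}$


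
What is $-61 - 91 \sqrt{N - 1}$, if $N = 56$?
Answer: $-61 - 91 \sqrt{55} \approx -735.87$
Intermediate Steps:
$-61 - 91 \sqrt{N - 1} = -61 - 91 \sqrt{56 - 1} = -61 - 91 \sqrt{55}$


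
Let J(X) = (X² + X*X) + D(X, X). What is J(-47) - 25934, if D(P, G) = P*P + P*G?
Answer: -17098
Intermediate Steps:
D(P, G) = P² + G*P
J(X) = 4*X² (J(X) = (X² + X*X) + X*(X + X) = (X² + X²) + X*(2*X) = 2*X² + 2*X² = 4*X²)
J(-47) - 25934 = 4*(-47)² - 25934 = 4*2209 - 25934 = 8836 - 25934 = -17098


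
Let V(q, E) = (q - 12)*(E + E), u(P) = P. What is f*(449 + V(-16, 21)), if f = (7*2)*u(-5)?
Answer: 50890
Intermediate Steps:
V(q, E) = 2*E*(-12 + q) (V(q, E) = (-12 + q)*(2*E) = 2*E*(-12 + q))
f = -70 (f = (7*2)*(-5) = 14*(-5) = -70)
f*(449 + V(-16, 21)) = -70*(449 + 2*21*(-12 - 16)) = -70*(449 + 2*21*(-28)) = -70*(449 - 1176) = -70*(-727) = 50890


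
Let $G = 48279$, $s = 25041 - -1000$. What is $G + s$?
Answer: $74320$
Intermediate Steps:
$s = 26041$ ($s = 25041 + 1000 = 26041$)
$G + s = 48279 + 26041 = 74320$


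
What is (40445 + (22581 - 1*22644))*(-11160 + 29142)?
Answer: 726149124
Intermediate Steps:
(40445 + (22581 - 1*22644))*(-11160 + 29142) = (40445 + (22581 - 22644))*17982 = (40445 - 63)*17982 = 40382*17982 = 726149124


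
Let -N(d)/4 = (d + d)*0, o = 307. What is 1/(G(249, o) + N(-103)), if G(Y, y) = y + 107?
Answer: 1/414 ≈ 0.0024155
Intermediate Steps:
G(Y, y) = 107 + y
N(d) = 0 (N(d) = -4*(d + d)*0 = -4*2*d*0 = -4*0 = 0)
1/(G(249, o) + N(-103)) = 1/((107 + 307) + 0) = 1/(414 + 0) = 1/414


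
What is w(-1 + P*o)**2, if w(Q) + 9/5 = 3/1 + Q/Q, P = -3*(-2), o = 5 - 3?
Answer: 121/25 ≈ 4.8400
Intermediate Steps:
o = 2
P = 6
w(Q) = 11/5 (w(Q) = -9/5 + (3/1 + Q/Q) = -9/5 + (3*1 + 1) = -9/5 + (3 + 1) = -9/5 + 4 = 11/5)
w(-1 + P*o)**2 = (11/5)**2 = 121/25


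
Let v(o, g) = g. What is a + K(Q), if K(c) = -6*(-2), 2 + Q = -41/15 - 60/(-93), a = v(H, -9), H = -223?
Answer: 3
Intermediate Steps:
a = -9
Q = -1901/465 (Q = -2 + (-41/15 - 60/(-93)) = -2 + (-41*1/15 - 60*(-1/93)) = -2 + (-41/15 + 20/31) = -2 - 971/465 = -1901/465 ≈ -4.0882)
K(c) = 12
a + K(Q) = -9 + 12 = 3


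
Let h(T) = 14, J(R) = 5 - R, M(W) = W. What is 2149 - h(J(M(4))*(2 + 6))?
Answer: 2135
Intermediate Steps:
2149 - h(J(M(4))*(2 + 6)) = 2149 - 1*14 = 2149 - 14 = 2135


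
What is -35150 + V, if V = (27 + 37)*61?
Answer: -31246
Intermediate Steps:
V = 3904 (V = 64*61 = 3904)
-35150 + V = -35150 + 3904 = -31246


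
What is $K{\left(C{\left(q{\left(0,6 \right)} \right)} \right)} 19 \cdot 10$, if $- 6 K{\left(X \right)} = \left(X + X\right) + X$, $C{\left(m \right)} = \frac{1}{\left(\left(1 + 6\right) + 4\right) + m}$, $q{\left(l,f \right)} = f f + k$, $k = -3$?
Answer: $- \frac{95}{44} \approx -2.1591$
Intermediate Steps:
$q{\left(l,f \right)} = -3 + f^{2}$ ($q{\left(l,f \right)} = f f - 3 = f^{2} - 3 = -3 + f^{2}$)
$C{\left(m \right)} = \frac{1}{11 + m}$ ($C{\left(m \right)} = \frac{1}{\left(7 + 4\right) + m} = \frac{1}{11 + m}$)
$K{\left(X \right)} = - \frac{X}{2}$ ($K{\left(X \right)} = - \frac{\left(X + X\right) + X}{6} = - \frac{2 X + X}{6} = - \frac{3 X}{6} = - \frac{X}{2}$)
$K{\left(C{\left(q{\left(0,6 \right)} \right)} \right)} 19 \cdot 10 = - \frac{1}{2 \left(11 - \left(3 - 6^{2}\right)\right)} 19 \cdot 10 = - \frac{1}{2 \left(11 + \left(-3 + 36\right)\right)} 19 \cdot 10 = - \frac{1}{2 \left(11 + 33\right)} 19 \cdot 10 = - \frac{1}{2 \cdot 44} \cdot 19 \cdot 10 = \left(- \frac{1}{2}\right) \frac{1}{44} \cdot 19 \cdot 10 = \left(- \frac{1}{88}\right) 19 \cdot 10 = \left(- \frac{19}{88}\right) 10 = - \frac{95}{44}$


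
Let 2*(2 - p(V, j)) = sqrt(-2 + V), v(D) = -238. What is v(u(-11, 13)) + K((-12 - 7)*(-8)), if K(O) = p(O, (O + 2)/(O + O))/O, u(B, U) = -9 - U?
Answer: -18087/76 - 5*sqrt(6)/304 ≈ -238.03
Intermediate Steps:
p(V, j) = 2 - sqrt(-2 + V)/2
K(O) = (2 - sqrt(-2 + O)/2)/O
v(u(-11, 13)) + K((-12 - 7)*(-8)) = -238 + (4 - sqrt(-2 + (-12 - 7)*(-8)))/(2*(((-12 - 7)*(-8)))) = -238 + (4 - sqrt(-2 - 19*(-8)))/(2*((-19*(-8)))) = -238 + (1/2)*(4 - sqrt(-2 + 152))/152 = -238 + (1/2)*(1/152)*(4 - sqrt(150)) = -238 + (1/2)*(1/152)*(4 - 5*sqrt(6)) = -238 + (1/76 - 5*sqrt(6)/304) = -18087/76 - 5*sqrt(6)/304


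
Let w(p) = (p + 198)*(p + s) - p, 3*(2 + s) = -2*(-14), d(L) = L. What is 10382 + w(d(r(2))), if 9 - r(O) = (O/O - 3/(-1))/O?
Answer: 39940/3 ≈ 13313.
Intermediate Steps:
r(O) = 9 - 4/O (r(O) = 9 - (O/O - 3/(-1))/O = 9 - (1 - 3*(-1))/O = 9 - (1 + 3)/O = 9 - 4/O)
s = 22/3 (s = -2 + (-2*(-14))/3 = -2 + (1/3)*28 = -2 + 28/3 = 22/3 ≈ 7.3333)
w(p) = -p + (198 + p)*(22/3 + p) (w(p) = (p + 198)*(p + 22/3) - p = (198 + p)*(22/3 + p) - p = -p + (198 + p)*(22/3 + p))
10382 + w(d(r(2))) = 10382 + (1452 + (9 - 4/2)**2 + 613*(9 - 4/2)/3) = 10382 + (1452 + (9 - 4*1/2)**2 + 613*(9 - 4*1/2)/3) = 10382 + (1452 + (9 - 2)**2 + 613*(9 - 2)/3) = 10382 + (1452 + 7**2 + (613/3)*7) = 10382 + (1452 + 49 + 4291/3) = 10382 + 8794/3 = 39940/3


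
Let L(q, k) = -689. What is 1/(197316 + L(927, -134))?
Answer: 1/196627 ≈ 5.0858e-6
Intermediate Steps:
1/(197316 + L(927, -134)) = 1/(197316 - 689) = 1/196627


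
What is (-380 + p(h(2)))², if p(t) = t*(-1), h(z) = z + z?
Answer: 147456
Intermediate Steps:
h(z) = 2*z
p(t) = -t
(-380 + p(h(2)))² = (-380 - 2*2)² = (-380 - 1*4)² = (-380 - 4)² = (-384)² = 147456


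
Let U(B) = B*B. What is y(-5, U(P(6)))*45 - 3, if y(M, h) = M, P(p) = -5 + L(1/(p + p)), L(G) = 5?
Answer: -228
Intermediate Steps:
P(p) = 0 (P(p) = -5 + 5 = 0)
U(B) = B**2
y(-5, U(P(6)))*45 - 3 = -5*45 - 3 = -225 - 3 = -228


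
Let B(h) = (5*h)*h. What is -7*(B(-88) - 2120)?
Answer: -256200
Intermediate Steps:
B(h) = 5*h**2
-7*(B(-88) - 2120) = -7*(5*(-88)**2 - 2120) = -7*(5*7744 - 2120) = -7*(38720 - 2120) = -7*36600 = -256200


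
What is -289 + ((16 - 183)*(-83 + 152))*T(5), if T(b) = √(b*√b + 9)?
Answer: -289 - 11523*√(9 + 5*√5) ≈ -52053.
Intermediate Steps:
T(b) = √(9 + b^(3/2)) (T(b) = √(b^(3/2) + 9) = √(9 + b^(3/2)))
-289 + ((16 - 183)*(-83 + 152))*T(5) = -289 + ((16 - 183)*(-83 + 152))*√(9 + 5^(3/2)) = -289 + (-167*69)*√(9 + 5*√5) = -289 - 11523*√(9 + 5*√5)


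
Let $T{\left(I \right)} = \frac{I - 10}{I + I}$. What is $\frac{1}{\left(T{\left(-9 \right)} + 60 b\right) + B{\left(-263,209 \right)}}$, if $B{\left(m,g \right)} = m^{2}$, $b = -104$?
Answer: $\frac{18}{1132741} \approx 1.5891 \cdot 10^{-5}$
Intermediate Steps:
$T{\left(I \right)} = \frac{-10 + I}{2 I}$
$\frac{1}{\left(T{\left(-9 \right)} + 60 b\right) + B{\left(-263,209 \right)}} = \frac{1}{\left(\frac{-10 - 9}{2 \left(-9\right)} + 60 \left(-104\right)\right) + \left(-263\right)^{2}} = \frac{1}{\left(\frac{1}{2} \left(- \frac{1}{9}\right) \left(-19\right) - 6240\right) + 69169} = \frac{1}{\left(\frac{19}{18} - 6240\right) + 69169} = \frac{1}{- \frac{112301}{18} + 69169} = \frac{1}{\frac{1132741}{18}} = \frac{18}{1132741}$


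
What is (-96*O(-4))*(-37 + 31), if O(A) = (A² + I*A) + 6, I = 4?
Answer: 3456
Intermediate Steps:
O(A) = 6 + A² + 4*A (O(A) = (A² + 4*A) + 6 = 6 + A² + 4*A)
(-96*O(-4))*(-37 + 31) = (-96*(6 + (-4)² + 4*(-4)))*(-37 + 31) = -96*(6 + 16 - 16)*(-6) = -96*6*(-6) = -576*(-6) = 3456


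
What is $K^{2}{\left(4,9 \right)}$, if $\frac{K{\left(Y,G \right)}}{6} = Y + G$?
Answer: $6084$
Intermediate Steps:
$K{\left(Y,G \right)} = 6 G + 6 Y$ ($K{\left(Y,G \right)} = 6 \left(Y + G\right) = 6 \left(G + Y\right) = 6 G + 6 Y$)
$K^{2}{\left(4,9 \right)} = \left(6 \cdot 9 + 6 \cdot 4\right)^{2} = \left(54 + 24\right)^{2} = 78^{2} = 6084$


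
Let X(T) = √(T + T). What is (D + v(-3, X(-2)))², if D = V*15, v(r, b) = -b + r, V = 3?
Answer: 1760 - 168*I ≈ 1760.0 - 168.0*I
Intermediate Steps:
X(T) = √2*√T (X(T) = √(2*T) = √2*√T)
v(r, b) = r - b
D = 45 (D = 3*15 = 45)
(D + v(-3, X(-2)))² = (45 + (-3 - √2*√(-2)))² = (45 + (-3 - √2*I*√2))² = (45 + (-3 - 2*I))² = (42 - 2*I)²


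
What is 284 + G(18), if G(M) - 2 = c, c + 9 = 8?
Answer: 285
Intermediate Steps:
c = -1 (c = -9 + 8 = -1)
G(M) = 1 (G(M) = 2 - 1 = 1)
284 + G(18) = 284 + 1 = 285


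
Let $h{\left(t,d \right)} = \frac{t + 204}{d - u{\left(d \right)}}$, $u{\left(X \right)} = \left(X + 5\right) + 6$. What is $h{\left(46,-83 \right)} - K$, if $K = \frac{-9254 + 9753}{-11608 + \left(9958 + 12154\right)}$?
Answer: $- \frac{2631489}{115544} \approx -22.775$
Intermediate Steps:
$u{\left(X \right)} = 11 + X$ ($u{\left(X \right)} = \left(5 + X\right) + 6 = 11 + X$)
$K = \frac{499}{10504}$ ($K = \frac{499}{-11608 + 22112} = \frac{499}{10504} \approx 0.047506$)
$h{\left(t,d \right)} = - \frac{204}{11} - \frac{t}{11}$ ($h{\left(t,d \right)} = \frac{t + 204}{d - \left(11 + d\right)} = \frac{204 + t}{d - \left(11 + d\right)} = \frac{204 + t}{-11} = \left(204 + t\right) \left(- \frac{1}{11}\right) = - \frac{204}{11} - \frac{t}{11}$)
$h{\left(46,-83 \right)} - K = \left(- \frac{204}{11} - \frac{46}{11}\right) - \frac{499}{10504} = - \frac{250}{11} - \frac{499}{10504} = - \frac{2631489}{115544}$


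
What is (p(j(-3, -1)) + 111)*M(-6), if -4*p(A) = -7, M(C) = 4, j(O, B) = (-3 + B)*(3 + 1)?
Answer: 451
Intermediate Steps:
j(O, B) = -12 + 4*B (j(O, B) = (-3 + B)*4 = -12 + 4*B)
p(A) = 7/4 (p(A) = -¼*(-7) = 7/4)
(p(j(-3, -1)) + 111)*M(-6) = (7/4 + 111)*4 = (451/4)*4 = 451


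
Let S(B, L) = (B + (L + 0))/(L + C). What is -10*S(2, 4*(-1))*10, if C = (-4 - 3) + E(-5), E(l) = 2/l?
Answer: -1000/57 ≈ -17.544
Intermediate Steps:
C = -37/5 (C = (-4 - 3) + 2/(-5) = -7 + 2*(-1/5) = -7 - 2/5 = -37/5 ≈ -7.4000)
S(B, L) = (B + L)/(-37/5 + L) (S(B, L) = (B + (L + 0))/(L - 37/5) = (B + L)/(-37/5 + L))
-10*S(2, 4*(-1))*10 = -50*(2 + 4*(-1))/(-37 + 5*(4*(-1)))*10 = -50*(2 - 4)/(-37 + 5*(-4))*10 = -50*(-2)/(-37 - 20)*10 = -50*(-2)/(-57)*10 = -50*(-1)*(-2)/57*10 = -10*10/57*10 = -100/57*10 = -1000/57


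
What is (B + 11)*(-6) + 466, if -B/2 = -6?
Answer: 328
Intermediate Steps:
B = 12 (B = -2*(-6) = 12)
(B + 11)*(-6) + 466 = (12 + 11)*(-6) + 466 = 23*(-6) + 466 = -138 + 466 = 328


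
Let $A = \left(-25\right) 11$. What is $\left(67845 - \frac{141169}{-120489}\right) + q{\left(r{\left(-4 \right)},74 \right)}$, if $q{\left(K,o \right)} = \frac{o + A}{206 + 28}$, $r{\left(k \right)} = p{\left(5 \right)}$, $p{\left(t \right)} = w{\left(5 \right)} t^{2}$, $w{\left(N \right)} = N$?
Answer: $\frac{70846653601}{1044238} \approx 67845.0$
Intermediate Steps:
$A = -275$
$p{\left(t \right)} = 5 t^{2}$
$r{\left(k \right)} = 125$ ($r{\left(k \right)} = 5 \cdot 5^{2} = 5 \cdot 25 = 125$)
$q{\left(K,o \right)} = - \frac{275}{234} + \frac{o}{234}$ ($q{\left(K,o \right)} = \frac{o - 275}{206 + 28} = \frac{-275 + o}{234} = \left(-275 + o\right) \frac{1}{234} = - \frac{275}{234} + \frac{o}{234}$)
$\left(67845 - \frac{141169}{-120489}\right) + q{\left(r{\left(-4 \right)},74 \right)} = \left(67845 - \frac{141169}{-120489}\right) + \left(- \frac{275}{234} + \frac{1}{234} \cdot 74\right) = \left(67845 - - \frac{141169}{120489}\right) + \left(- \frac{275}{234} + \frac{37}{117}\right) = \left(67845 + \frac{141169}{120489}\right) - \frac{67}{78} = \frac{8174717374}{120489} - \frac{67}{78} = \frac{70846653601}{1044238}$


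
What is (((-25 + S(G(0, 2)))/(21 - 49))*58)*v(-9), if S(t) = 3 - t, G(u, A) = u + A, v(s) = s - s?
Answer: 0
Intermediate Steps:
v(s) = 0
G(u, A) = A + u
(((-25 + S(G(0, 2)))/(21 - 49))*58)*v(-9) = (((-25 + (3 - (2 + 0)))/(21 - 49))*58)*0 = (((-25 + (3 - 1*2))/(-28))*58)*0 = (((-25 + (3 - 2))*(-1/28))*58)*0 = (((-25 + 1)*(-1/28))*58)*0 = (-24*(-1/28)*58)*0 = ((6/7)*58)*0 = (348/7)*0 = 0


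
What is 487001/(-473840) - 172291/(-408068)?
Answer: -29272789157/48339735280 ≈ -0.60556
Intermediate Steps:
487001/(-473840) - 172291/(-408068) = 487001*(-1/473840) - 172291*(-1/408068) = -487001/473840 + 172291/408068 = -29272789157/48339735280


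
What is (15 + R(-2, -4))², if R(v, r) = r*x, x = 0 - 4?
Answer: 961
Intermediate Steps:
x = -4
R(v, r) = -4*r (R(v, r) = r*(-4) = -4*r)
(15 + R(-2, -4))² = (15 - 4*(-4))² = (15 + 16)² = 31² = 961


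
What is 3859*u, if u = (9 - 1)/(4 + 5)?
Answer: 30872/9 ≈ 3430.2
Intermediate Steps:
u = 8/9 ≈ 0.88889
3859*u = 3859*(8/9) = 30872/9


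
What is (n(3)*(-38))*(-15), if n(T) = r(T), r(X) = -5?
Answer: -2850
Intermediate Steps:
n(T) = -5
(n(3)*(-38))*(-15) = -5*(-38)*(-15) = 190*(-15) = -2850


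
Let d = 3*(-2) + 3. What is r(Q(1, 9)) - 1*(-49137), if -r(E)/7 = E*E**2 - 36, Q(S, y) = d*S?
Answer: 49578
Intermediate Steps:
d = -3 (d = -6 + 3 = -3)
Q(S, y) = -3*S
r(E) = 252 - 7*E**3 (r(E) = -7*(E*E**2 - 36) = -7*(E**3 - 36) = -7*(-36 + E**3) = 252 - 7*E**3)
r(Q(1, 9)) - 1*(-49137) = (252 - 7*(-3*1)**3) - 1*(-49137) = (252 - 7*(-3)**3) + 49137 = (252 - 7*(-27)) + 49137 = (252 + 189) + 49137 = 441 + 49137 = 49578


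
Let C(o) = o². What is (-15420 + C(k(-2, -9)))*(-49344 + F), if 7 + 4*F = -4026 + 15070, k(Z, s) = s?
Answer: 2858253921/4 ≈ 7.1456e+8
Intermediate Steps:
F = 11037/4 (F = -7/4 + (-4026 + 15070)/4 = -7/4 + (¼)*11044 = -7/4 + 2761 = 11037/4 ≈ 2759.3)
(-15420 + C(k(-2, -9)))*(-49344 + F) = (-15420 + (-9)²)*(-49344 + 11037/4) = (-15420 + 81)*(-186339/4) = -15339*(-186339/4) = 2858253921/4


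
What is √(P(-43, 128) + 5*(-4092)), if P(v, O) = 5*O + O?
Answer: 6*I*√547 ≈ 140.33*I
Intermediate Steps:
P(v, O) = 6*O
√(P(-43, 128) + 5*(-4092)) = √(6*128 + 5*(-4092)) = √(768 - 20460) = √(-19692) = 6*I*√547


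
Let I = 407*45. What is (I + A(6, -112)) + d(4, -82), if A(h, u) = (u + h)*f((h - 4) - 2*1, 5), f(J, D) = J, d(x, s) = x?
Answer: 18319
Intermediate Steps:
A(h, u) = (-6 + h)*(h + u) (A(h, u) = (u + h)*((h - 4) - 2*1) = (h + u)*((-4 + h) - 2) = (h + u)*(-6 + h) = (-6 + h)*(h + u))
I = 18315
(I + A(6, -112)) + d(4, -82) = (18315 + (-6 + 6)*(6 - 112)) + 4 = (18315 + 0*(-106)) + 4 = (18315 + 0) + 4 = 18315 + 4 = 18319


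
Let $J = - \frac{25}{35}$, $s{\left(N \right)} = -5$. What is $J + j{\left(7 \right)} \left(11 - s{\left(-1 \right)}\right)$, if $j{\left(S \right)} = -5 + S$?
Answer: $\frac{219}{7} \approx 31.286$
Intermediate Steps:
$J = - \frac{5}{7}$ ($J = \left(-25\right) \frac{1}{35} = - \frac{5}{7} \approx -0.71429$)
$J + j{\left(7 \right)} \left(11 - s{\left(-1 \right)}\right) = - \frac{5}{7} + \left(-5 + 7\right) \left(11 - -5\right) = - \frac{5}{7} + 2 \left(11 + 5\right) = - \frac{5}{7} + 2 \cdot 16 = - \frac{5}{7} + 32 = \frac{219}{7}$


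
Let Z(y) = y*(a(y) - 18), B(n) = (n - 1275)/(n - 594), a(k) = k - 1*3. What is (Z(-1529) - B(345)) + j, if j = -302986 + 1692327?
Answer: 312020843/83 ≈ 3.7593e+6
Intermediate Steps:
a(k) = -3 + k (a(k) = k - 3 = -3 + k)
B(n) = (-1275 + n)/(-594 + n)
Z(y) = y*(-21 + y) (Z(y) = y*((-3 + y) - 18) = y*(-21 + y))
j = 1389341
(Z(-1529) - B(345)) + j = (-1529*(-21 - 1529) - (-1275 + 345)/(-594 + 345)) + 1389341 = (-1529*(-1550) - (-930)/(-249)) + 1389341 = (2369950 - (-1)*(-930)/249) + 1389341 = (2369950 - 1*310/83) + 1389341 = (2369950 - 310/83) + 1389341 = 196705540/83 + 1389341 = 312020843/83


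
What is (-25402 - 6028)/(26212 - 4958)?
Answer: -15715/10627 ≈ -1.4788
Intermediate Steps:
(-25402 - 6028)/(26212 - 4958) = -31430/21254 = -31430*1/21254 = -15715/10627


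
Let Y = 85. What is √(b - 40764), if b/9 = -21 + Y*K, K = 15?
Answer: 17*I*√102 ≈ 171.69*I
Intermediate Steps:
b = 11286 (b = 9*(-21 + 85*15) = 9*(-21 + 1275) = 9*1254 = 11286)
√(b - 40764) = √(11286 - 40764) = √(-29478) = 17*I*√102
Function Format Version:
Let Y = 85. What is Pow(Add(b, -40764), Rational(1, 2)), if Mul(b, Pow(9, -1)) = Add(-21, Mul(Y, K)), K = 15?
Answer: Mul(17, I, Pow(102, Rational(1, 2))) ≈ Mul(171.69, I)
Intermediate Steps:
b = 11286 (b = Mul(9, Add(-21, Mul(85, 15))) = Mul(9, Add(-21, 1275)) = Mul(9, 1254) = 11286)
Pow(Add(b, -40764), Rational(1, 2)) = Pow(Add(11286, -40764), Rational(1, 2)) = Pow(-29478, Rational(1, 2)) = Mul(17, I, Pow(102, Rational(1, 2)))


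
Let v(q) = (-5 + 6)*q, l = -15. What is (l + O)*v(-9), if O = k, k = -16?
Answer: 279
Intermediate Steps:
v(q) = q (v(q) = 1*q = q)
O = -16
(l + O)*v(-9) = (-15 - 16)*(-9) = -31*(-9) = 279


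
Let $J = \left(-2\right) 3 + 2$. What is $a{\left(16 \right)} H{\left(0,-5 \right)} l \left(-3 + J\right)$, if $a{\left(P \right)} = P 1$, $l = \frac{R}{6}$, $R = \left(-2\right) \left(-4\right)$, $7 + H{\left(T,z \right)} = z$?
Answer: $1792$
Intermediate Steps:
$H{\left(T,z \right)} = -7 + z$
$R = 8$
$J = -4$ ($J = -6 + 2 = -4$)
$l = \frac{4}{3}$ ($l = \frac{8}{6} = 8 \cdot \frac{1}{6} = \frac{4}{3} \approx 1.3333$)
$a{\left(P \right)} = P$
$a{\left(16 \right)} H{\left(0,-5 \right)} l \left(-3 + J\right) = 16 \left(-7 - 5\right) \frac{4}{3} \left(-3 - 4\right) = 16 \left(-12\right) \frac{4}{3} \left(-7\right) = 16 \left(\left(-16\right) \left(-7\right)\right) = 16 \cdot 112 = 1792$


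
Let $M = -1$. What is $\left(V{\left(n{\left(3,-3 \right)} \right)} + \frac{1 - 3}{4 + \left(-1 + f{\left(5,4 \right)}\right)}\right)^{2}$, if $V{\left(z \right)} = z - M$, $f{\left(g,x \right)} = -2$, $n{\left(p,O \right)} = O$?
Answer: $16$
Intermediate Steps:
$V{\left(z \right)} = 1 + z$ ($V{\left(z \right)} = z - -1 = z + 1 = 1 + z$)
$\left(V{\left(n{\left(3,-3 \right)} \right)} + \frac{1 - 3}{4 + \left(-1 + f{\left(5,4 \right)}\right)}\right)^{2} = \left(\left(1 - 3\right) + \frac{1 - 3}{4 - 3}\right)^{2} = \left(-2 - \frac{2}{4 - 3}\right)^{2} = \left(-2 - \frac{2}{1}\right)^{2} = \left(-2 - 2\right)^{2} = \left(-4\right)^{2} = 16$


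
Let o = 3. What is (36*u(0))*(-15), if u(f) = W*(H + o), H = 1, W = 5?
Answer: -10800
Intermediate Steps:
u(f) = 20 (u(f) = 5*(1 + 3) = 5*4 = 20)
(36*u(0))*(-15) = (36*20)*(-15) = 720*(-15) = -10800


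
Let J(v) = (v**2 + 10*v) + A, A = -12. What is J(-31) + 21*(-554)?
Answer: -10995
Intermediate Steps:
J(v) = -12 + v**2 + 10*v (J(v) = (v**2 + 10*v) - 12 = -12 + v**2 + 10*v)
J(-31) + 21*(-554) = (-12 + (-31)**2 + 10*(-31)) + 21*(-554) = (-12 + 961 - 310) - 11634 = 639 - 11634 = -10995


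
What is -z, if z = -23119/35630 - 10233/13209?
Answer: 31903841/22411270 ≈ 1.4236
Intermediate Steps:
z = -31903841/22411270 (z = -23119*1/35630 - 10233*1/13209 = -23119/35630 - 3411/4403 = -31903841/22411270 ≈ -1.4236)
-z = -1*(-31903841/22411270) = 31903841/22411270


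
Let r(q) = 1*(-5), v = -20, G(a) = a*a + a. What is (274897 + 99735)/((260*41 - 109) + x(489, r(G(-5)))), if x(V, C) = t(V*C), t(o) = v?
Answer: 374632/10531 ≈ 35.574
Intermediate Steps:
G(a) = a + a² (G(a) = a² + a = a + a²)
r(q) = -5
t(o) = -20
x(V, C) = -20
(274897 + 99735)/((260*41 - 109) + x(489, r(G(-5)))) = (274897 + 99735)/((260*41 - 109) - 20) = 374632/((10660 - 109) - 20) = 374632/(10551 - 20) = 374632/10531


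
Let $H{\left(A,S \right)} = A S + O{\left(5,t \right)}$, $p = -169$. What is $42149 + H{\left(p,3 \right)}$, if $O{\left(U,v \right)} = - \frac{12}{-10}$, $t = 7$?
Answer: $\frac{208216}{5} \approx 41643.0$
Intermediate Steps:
$O{\left(U,v \right)} = \frac{6}{5}$ ($O{\left(U,v \right)} = \left(-12\right) \left(- \frac{1}{10}\right) = \frac{6}{5}$)
$H{\left(A,S \right)} = \frac{6}{5} + A S$ ($H{\left(A,S \right)} = A S + \frac{6}{5} = \frac{6}{5} + A S$)
$42149 + H{\left(p,3 \right)} = 42149 + \left(\frac{6}{5} - 507\right) = 42149 - \frac{2529}{5} = \frac{208216}{5}$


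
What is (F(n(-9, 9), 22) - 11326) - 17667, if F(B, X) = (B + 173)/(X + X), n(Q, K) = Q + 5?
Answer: -1275523/44 ≈ -28989.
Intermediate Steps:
n(Q, K) = 5 + Q
F(B, X) = (173 + B)/(2*X) (F(B, X) = (173 + B)/((2*X)) = (173 + B)*(1/(2*X)) = (173 + B)/(2*X))
(F(n(-9, 9), 22) - 11326) - 17667 = ((½)*(173 + (5 - 9))/22 - 11326) - 17667 = ((½)*(1/22)*(173 - 4) - 11326) - 17667 = ((½)*(1/22)*169 - 11326) - 17667 = (169/44 - 11326) - 17667 = -498175/44 - 17667 = -1275523/44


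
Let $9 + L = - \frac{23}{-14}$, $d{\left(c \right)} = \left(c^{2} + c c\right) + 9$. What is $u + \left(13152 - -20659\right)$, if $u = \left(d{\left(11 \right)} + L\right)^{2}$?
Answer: $\frac{18261877}{196} \approx 93173.0$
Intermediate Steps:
$d{\left(c \right)} = 9 + 2 c^{2}$ ($d{\left(c \right)} = \left(c^{2} + c^{2}\right) + 9 = 2 c^{2} + 9 = 9 + 2 c^{2}$)
$L = - \frac{103}{14}$ ($L = -9 - \frac{23}{-14} = -9 - - \frac{23}{14} = -9 + \frac{23}{14} = - \frac{103}{14} \approx -7.3571$)
$u = \frac{11634921}{196}$ ($u = \left(\left(9 + 2 \cdot 11^{2}\right) - \frac{103}{14}\right)^{2} = \left(\left(9 + 2 \cdot 121\right) - \frac{103}{14}\right)^{2} = \left(\left(9 + 242\right) - \frac{103}{14}\right)^{2} = \left(251 - \frac{103}{14}\right)^{2} = \left(\frac{3411}{14}\right)^{2} = \frac{11634921}{196} \approx 59362.0$)
$u + \left(13152 - -20659\right) = \frac{11634921}{196} + \left(13152 - -20659\right) = \frac{11634921}{196} + \left(13152 + 20659\right) = \frac{11634921}{196} + 33811 = \frac{18261877}{196}$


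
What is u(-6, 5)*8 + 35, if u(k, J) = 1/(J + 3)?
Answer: 36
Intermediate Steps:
u(k, J) = 1/(3 + J)
u(-6, 5)*8 + 35 = 8/(3 + 5) + 35 = 8/8 + 35 = (⅛)*8 + 35 = 1 + 35 = 36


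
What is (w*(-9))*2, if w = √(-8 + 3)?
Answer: -18*I*√5 ≈ -40.249*I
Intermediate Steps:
w = I*√5 (w = √(-5) = I*√5 ≈ 2.2361*I)
(w*(-9))*2 = ((I*√5)*(-9))*2 = -9*I*√5*2 = -18*I*√5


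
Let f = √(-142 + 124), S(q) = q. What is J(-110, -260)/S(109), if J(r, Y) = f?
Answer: 3*I*√2/109 ≈ 0.038923*I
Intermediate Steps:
f = 3*I*√2 (f = √(-18) = 3*I*√2 ≈ 4.2426*I)
J(r, Y) = 3*I*√2
J(-110, -260)/S(109) = (3*I*√2)/109 = (3*I*√2)*(1/109) = 3*I*√2/109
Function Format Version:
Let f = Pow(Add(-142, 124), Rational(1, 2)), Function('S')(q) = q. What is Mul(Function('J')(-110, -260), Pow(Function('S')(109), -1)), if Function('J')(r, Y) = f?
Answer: Mul(Rational(3, 109), I, Pow(2, Rational(1, 2))) ≈ Mul(0.038923, I)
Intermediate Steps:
f = Mul(3, I, Pow(2, Rational(1, 2))) (f = Pow(-18, Rational(1, 2)) = Mul(3, I, Pow(2, Rational(1, 2))) ≈ Mul(4.2426, I))
Function('J')(r, Y) = Mul(3, I, Pow(2, Rational(1, 2)))
Mul(Function('J')(-110, -260), Pow(Function('S')(109), -1)) = Mul(Mul(3, I, Pow(2, Rational(1, 2))), Pow(109, -1)) = Mul(Mul(3, I, Pow(2, Rational(1, 2))), Rational(1, 109)) = Mul(Rational(3, 109), I, Pow(2, Rational(1, 2)))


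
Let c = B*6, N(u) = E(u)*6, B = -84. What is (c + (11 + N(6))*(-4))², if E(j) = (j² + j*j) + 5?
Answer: 5740816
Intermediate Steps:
E(j) = 5 + 2*j² (E(j) = (j² + j²) + 5 = 2*j² + 5 = 5 + 2*j²)
N(u) = 30 + 12*u² (N(u) = (5 + 2*u²)*6 = 30 + 12*u²)
c = -504 (c = -84*6 = -504)
(c + (11 + N(6))*(-4))² = (-504 + (11 + (30 + 12*6²))*(-4))² = (-504 + (11 + (30 + 12*36))*(-4))² = (-504 + (11 + (30 + 432))*(-4))² = (-504 + (11 + 462)*(-4))² = (-504 + 473*(-4))² = (-504 - 1892)² = (-2396)² = 5740816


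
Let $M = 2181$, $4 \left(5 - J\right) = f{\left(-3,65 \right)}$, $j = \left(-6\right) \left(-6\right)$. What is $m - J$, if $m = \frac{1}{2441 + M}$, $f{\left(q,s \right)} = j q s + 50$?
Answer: $- \frac{4038472}{2311} \approx -1747.5$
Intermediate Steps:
$j = 36$
$f{\left(q,s \right)} = 50 + 36 q s$ ($f{\left(q,s \right)} = 36 q s + 50 = 50 + 36 q s$)
$J = \frac{3495}{2}$ ($J = 5 - \frac{50 + 36 \left(-3\right) 65}{4} = 5 - \frac{50 - 7020}{4} = 5 - - \frac{3485}{2} = 5 + \frac{3485}{2} = \frac{3495}{2} \approx 1747.5$)
$m = \frac{1}{4622}$ ($m = \frac{1}{2441 + 2181} = \frac{1}{4622} \approx 0.00021636$)
$m - J = \frac{1}{4622} - \frac{3495}{2} = - \frac{4038472}{2311}$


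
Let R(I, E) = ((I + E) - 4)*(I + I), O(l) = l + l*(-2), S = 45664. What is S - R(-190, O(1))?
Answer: -28436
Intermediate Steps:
O(l) = -l (O(l) = l - 2*l = -l)
R(I, E) = 2*I*(-4 + E + I) (R(I, E) = ((E + I) - 4)*(2*I) = (-4 + E + I)*(2*I) = 2*I*(-4 + E + I))
S - R(-190, O(1)) = 45664 - 2*(-190)*(-4 - 1*1 - 190) = 45664 - 2*(-190)*(-4 - 1 - 190) = 45664 - 2*(-190)*(-195) = 45664 - 1*74100 = 45664 - 74100 = -28436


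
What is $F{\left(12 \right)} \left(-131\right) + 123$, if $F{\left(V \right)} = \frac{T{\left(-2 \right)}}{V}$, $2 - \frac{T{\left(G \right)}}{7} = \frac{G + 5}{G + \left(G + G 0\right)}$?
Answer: $- \frac{4183}{48} \approx -87.146$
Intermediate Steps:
$T{\left(G \right)} = 14 - \frac{7 \left(5 + G\right)}{2 G}$ ($T{\left(G \right)} = 14 - 7 \frac{G + 5}{G + \left(G + G 0\right)} = 14 - 7 \frac{5 + G}{G + \left(G + 0\right)} = 14 - 7 \frac{5 + G}{G + G} = 14 - 7 \frac{5 + G}{2 G} = 14 - \frac{7 \left(5 + G\right)}{2 G}$)
$F{\left(V \right)} = \frac{77}{4 V}$ ($F{\left(V \right)} = \frac{\frac{7}{2} \frac{1}{-2} \left(-5 + 3 \left(-2\right)\right)}{V} = \frac{\frac{7}{2} \left(- \frac{1}{2}\right) \left(-5 - 6\right)}{V} = \frac{\frac{7}{2} \left(- \frac{1}{2}\right) \left(-11\right)}{V} = \frac{77}{4 V}$)
$F{\left(12 \right)} \left(-131\right) + 123 = \frac{77}{4 \cdot 12} \left(-131\right) + 123 = \frac{77}{4} \cdot \frac{1}{12} \left(-131\right) + 123 = \frac{77}{48} \left(-131\right) + 123 = - \frac{10087}{48} + 123 = - \frac{4183}{48}$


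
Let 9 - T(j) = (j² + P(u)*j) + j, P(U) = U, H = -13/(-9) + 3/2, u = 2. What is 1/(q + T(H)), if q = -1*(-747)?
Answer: 324/239273 ≈ 0.0013541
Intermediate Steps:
q = 747
H = 53/18 (H = -13*(-⅑) + 3*(½) = 13/9 + 3/2 = 53/18 ≈ 2.9444)
T(j) = 9 - j² - 3*j (T(j) = 9 - ((j² + 2*j) + j) = 9 - (j² + 3*j) = 9 + (-j² - 3*j) = 9 - j² - 3*j)
1/(q + T(H)) = 1/(747 + (9 - (53/18)² - 3*53/18)) = 1/(747 + (9 - 1*2809/324 - 53/6)) = 1/(747 + (9 - 2809/324 - 53/6)) = 1/(747 - 2755/324) = 1/(239273/324) = 324/239273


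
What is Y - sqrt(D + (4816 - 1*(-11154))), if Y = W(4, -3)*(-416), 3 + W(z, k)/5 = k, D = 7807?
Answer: 12480 - sqrt(23777) ≈ 12326.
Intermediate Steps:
W(z, k) = -15 + 5*k
Y = 12480 (Y = (-15 + 5*(-3))*(-416) = (-15 - 15)*(-416) = -30*(-416) = 12480)
Y - sqrt(D + (4816 - 1*(-11154))) = 12480 - sqrt(7807 + (4816 - 1*(-11154))) = 12480 - sqrt(7807 + (4816 + 11154)) = 12480 - sqrt(7807 + 15970) = 12480 - sqrt(23777)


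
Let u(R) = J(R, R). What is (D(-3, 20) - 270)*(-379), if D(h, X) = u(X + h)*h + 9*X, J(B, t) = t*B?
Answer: 362703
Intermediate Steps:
J(B, t) = B*t
u(R) = R² (u(R) = R*R = R²)
D(h, X) = 9*X + h*(X + h)² (D(h, X) = (X + h)²*h + 9*X = h*(X + h)² + 9*X = 9*X + h*(X + h)²)
(D(-3, 20) - 270)*(-379) = ((9*20 - 3*(20 - 3)²) - 270)*(-379) = ((180 - 3*17²) - 270)*(-379) = ((180 - 3*289) - 270)*(-379) = ((180 - 867) - 270)*(-379) = (-687 - 270)*(-379) = -957*(-379) = 362703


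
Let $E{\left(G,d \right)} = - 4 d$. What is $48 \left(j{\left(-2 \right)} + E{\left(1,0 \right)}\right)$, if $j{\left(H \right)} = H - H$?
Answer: $0$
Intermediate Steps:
$j{\left(H \right)} = 0$
$48 \left(j{\left(-2 \right)} + E{\left(1,0 \right)}\right) = 48 \left(0 - 0\right) = 48 \left(0 + 0\right) = 48 \cdot 0 = 0$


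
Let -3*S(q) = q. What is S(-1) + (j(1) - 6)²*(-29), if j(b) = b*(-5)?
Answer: -10526/3 ≈ -3508.7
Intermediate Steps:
S(q) = -q/3
j(b) = -5*b
S(-1) + (j(1) - 6)²*(-29) = -⅓*(-1) + (-5*1 - 6)²*(-29) = ⅓ + (-5 - 6)²*(-29) = ⅓ + (-11)²*(-29) = ⅓ + 121*(-29) = ⅓ - 3509 = -10526/3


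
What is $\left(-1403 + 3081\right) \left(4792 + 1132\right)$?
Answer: $9940472$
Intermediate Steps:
$\left(-1403 + 3081\right) \left(4792 + 1132\right) = 1678 \cdot 5924 = 9940472$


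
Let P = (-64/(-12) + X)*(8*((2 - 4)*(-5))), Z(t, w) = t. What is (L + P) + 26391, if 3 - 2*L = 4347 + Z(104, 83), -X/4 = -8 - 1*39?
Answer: 118901/3 ≈ 39634.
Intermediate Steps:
X = 188 (X = -4*(-8 - 1*39) = -4*(-8 - 39) = -4*(-47) = 188)
P = 46400/3 (P = (-64/(-12) + 188)*(8*((2 - 4)*(-5))) = (-64*(-1/12) + 188)*(8*(-2*(-5))) = (16/3 + 188)*(8*10) = (580/3)*80 = 46400/3 ≈ 15467.)
L = -2224 (L = 3/2 - (4347 + 104)/2 = 3/2 - ½*4451 = 3/2 - 4451/2 = -2224)
(L + P) + 26391 = (-2224 + 46400/3) + 26391 = 39728/3 + 26391 = 118901/3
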